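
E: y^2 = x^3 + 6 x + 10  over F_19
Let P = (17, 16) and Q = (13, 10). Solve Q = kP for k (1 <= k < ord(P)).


Enumerate multiples of P until we hit Q = (13, 10):
  1P = (17, 16)
  2P = (13, 10)
Match found at i = 2.

k = 2


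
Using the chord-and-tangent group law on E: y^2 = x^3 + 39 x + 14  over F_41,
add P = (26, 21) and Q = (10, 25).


P != Q, so use the chord formula.
s = (y2 - y1) / (x2 - x1) = (4) / (25) mod 41 = 10
x3 = s^2 - x1 - x2 mod 41 = 10^2 - 26 - 10 = 23
y3 = s (x1 - x3) - y1 mod 41 = 10 * (26 - 23) - 21 = 9

P + Q = (23, 9)


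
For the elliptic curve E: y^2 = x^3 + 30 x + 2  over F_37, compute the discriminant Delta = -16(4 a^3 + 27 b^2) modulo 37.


4 a^3 + 27 b^2 = 4*30^3 + 27*2^2 = 108000 + 108 = 108108
Delta = -16 * (108108) = -1729728
Delta mod 37 = 22

Delta = 22 (mod 37)


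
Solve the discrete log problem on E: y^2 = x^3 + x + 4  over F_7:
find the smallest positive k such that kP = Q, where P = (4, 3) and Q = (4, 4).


Enumerate multiples of P until we hit Q = (4, 4):
  1P = (4, 3)
  2P = (6, 4)
  3P = (6, 3)
  4P = (4, 4)
Match found at i = 4.

k = 4


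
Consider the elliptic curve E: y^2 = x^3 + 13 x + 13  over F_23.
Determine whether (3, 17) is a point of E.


Check whether y^2 = x^3 + 13 x + 13 (mod 23) for (x, y) = (3, 17).
LHS: y^2 = 17^2 mod 23 = 13
RHS: x^3 + 13 x + 13 = 3^3 + 13*3 + 13 mod 23 = 10
LHS != RHS

No, not on the curve


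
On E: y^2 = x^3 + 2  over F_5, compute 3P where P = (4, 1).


k = 3 = 11_2 (binary, LSB first: 11)
Double-and-add from P = (4, 1):
  bit 0 = 1: acc = O + (4, 1) = (4, 1)
  bit 1 = 1: acc = (4, 1) + (3, 3) = (2, 0)

3P = (2, 0)


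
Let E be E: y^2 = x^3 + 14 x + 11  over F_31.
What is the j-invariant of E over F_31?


Delta = -16(4 a^3 + 27 b^2) mod 31 = 24
-1728 * (4 a)^3 = -1728 * (4*14)^3 mod 31 = 8
j = 8 * 24^(-1) mod 31 = 21

j = 21 (mod 31)


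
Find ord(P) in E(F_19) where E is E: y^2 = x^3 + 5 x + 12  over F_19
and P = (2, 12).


Compute successive multiples of P until we hit O:
  1P = (2, 12)
  2P = (3, 15)
  3P = (4, 1)
  4P = (10, 13)
  5P = (18, 5)
  6P = (15, 2)
  7P = (9, 8)
  8P = (6, 12)
  ... (continuing to 19P)
  19P = O

ord(P) = 19


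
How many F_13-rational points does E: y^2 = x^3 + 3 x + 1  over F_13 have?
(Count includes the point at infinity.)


For each x in F_13, count y with y^2 = x^3 + 3 x + 1 mod 13:
  x = 0: RHS = 1, y in [1, 12]  -> 2 point(s)
  x = 4: RHS = 12, y in [5, 8]  -> 2 point(s)
  x = 6: RHS = 1, y in [1, 12]  -> 2 point(s)
  x = 7: RHS = 1, y in [1, 12]  -> 2 point(s)
  x = 8: RHS = 4, y in [2, 11]  -> 2 point(s)
  x = 9: RHS = 3, y in [4, 9]  -> 2 point(s)
  x = 10: RHS = 4, y in [2, 11]  -> 2 point(s)
  x = 11: RHS = 0, y in [0]  -> 1 point(s)
  x = 12: RHS = 10, y in [6, 7]  -> 2 point(s)
Affine points: 17. Add the point at infinity: total = 18.

#E(F_13) = 18


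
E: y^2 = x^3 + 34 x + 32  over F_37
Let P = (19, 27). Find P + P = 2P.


Doubling: s = (3 x1^2 + a) / (2 y1)
s = (3*19^2 + 34) / (2*27) mod 37 = 20
x3 = s^2 - 2 x1 mod 37 = 20^2 - 2*19 = 29
y3 = s (x1 - x3) - y1 mod 37 = 20 * (19 - 29) - 27 = 32

2P = (29, 32)


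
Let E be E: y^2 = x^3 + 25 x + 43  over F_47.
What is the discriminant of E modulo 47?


4 a^3 + 27 b^2 = 4*25^3 + 27*43^2 = 62500 + 49923 = 112423
Delta = -16 * (112423) = -1798768
Delta mod 47 = 16

Delta = 16 (mod 47)


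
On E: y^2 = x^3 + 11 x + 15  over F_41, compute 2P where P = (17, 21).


Doubling: s = (3 x1^2 + a) / (2 y1)
s = (3*17^2 + 11) / (2*21) mod 41 = 17
x3 = s^2 - 2 x1 mod 41 = 17^2 - 2*17 = 9
y3 = s (x1 - x3) - y1 mod 41 = 17 * (17 - 9) - 21 = 33

2P = (9, 33)


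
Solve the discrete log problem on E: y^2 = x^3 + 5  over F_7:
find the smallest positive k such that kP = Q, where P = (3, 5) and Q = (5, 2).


Enumerate multiples of P until we hit Q = (5, 2):
  1P = (3, 5)
  2P = (5, 5)
  3P = (6, 2)
  4P = (6, 5)
  5P = (5, 2)
Match found at i = 5.

k = 5


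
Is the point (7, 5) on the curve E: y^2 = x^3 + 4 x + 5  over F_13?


Check whether y^2 = x^3 + 4 x + 5 (mod 13) for (x, y) = (7, 5).
LHS: y^2 = 5^2 mod 13 = 12
RHS: x^3 + 4 x + 5 = 7^3 + 4*7 + 5 mod 13 = 12
LHS = RHS

Yes, on the curve


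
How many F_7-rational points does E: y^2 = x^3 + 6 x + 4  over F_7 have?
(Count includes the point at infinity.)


For each x in F_7, count y with y^2 = x^3 + 6 x + 4 mod 7:
  x = 0: RHS = 4, y in [2, 5]  -> 2 point(s)
  x = 1: RHS = 4, y in [2, 5]  -> 2 point(s)
  x = 3: RHS = 0, y in [0]  -> 1 point(s)
  x = 4: RHS = 1, y in [1, 6]  -> 2 point(s)
  x = 6: RHS = 4, y in [2, 5]  -> 2 point(s)
Affine points: 9. Add the point at infinity: total = 10.

#E(F_7) = 10


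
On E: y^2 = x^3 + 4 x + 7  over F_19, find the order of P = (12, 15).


Compute successive multiples of P until we hit O:
  1P = (12, 15)
  2P = (6, 0)
  3P = (12, 4)
  4P = O

ord(P) = 4


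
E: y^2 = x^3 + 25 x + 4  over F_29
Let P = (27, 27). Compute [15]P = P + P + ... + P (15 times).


k = 15 = 1111_2 (binary, LSB first: 1111)
Double-and-add from P = (27, 27):
  bit 0 = 1: acc = O + (27, 27) = (27, 27)
  bit 1 = 1: acc = (27, 27) + (8, 22) = (16, 11)
  bit 2 = 1: acc = (16, 11) + (14, 13) = (0, 2)
  bit 3 = 1: acc = (0, 2) + (6, 15) = (14, 16)

15P = (14, 16)


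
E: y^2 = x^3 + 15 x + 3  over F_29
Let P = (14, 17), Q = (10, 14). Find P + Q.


P != Q, so use the chord formula.
s = (y2 - y1) / (x2 - x1) = (26) / (25) mod 29 = 8
x3 = s^2 - x1 - x2 mod 29 = 8^2 - 14 - 10 = 11
y3 = s (x1 - x3) - y1 mod 29 = 8 * (14 - 11) - 17 = 7

P + Q = (11, 7)


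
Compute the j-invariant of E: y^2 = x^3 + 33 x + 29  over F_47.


Delta = -16(4 a^3 + 27 b^2) mod 47 = 22
-1728 * (4 a)^3 = -1728 * (4*33)^3 mod 47 = 18
j = 18 * 22^(-1) mod 47 = 35

j = 35 (mod 47)


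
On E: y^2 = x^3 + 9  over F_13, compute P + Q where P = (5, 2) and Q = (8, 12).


P != Q, so use the chord formula.
s = (y2 - y1) / (x2 - x1) = (10) / (3) mod 13 = 12
x3 = s^2 - x1 - x2 mod 13 = 12^2 - 5 - 8 = 1
y3 = s (x1 - x3) - y1 mod 13 = 12 * (5 - 1) - 2 = 7

P + Q = (1, 7)


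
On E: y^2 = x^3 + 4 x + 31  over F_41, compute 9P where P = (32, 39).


k = 9 = 1001_2 (binary, LSB first: 1001)
Double-and-add from P = (32, 39):
  bit 0 = 1: acc = O + (32, 39) = (32, 39)
  bit 1 = 0: acc unchanged = (32, 39)
  bit 2 = 0: acc unchanged = (32, 39)
  bit 3 = 1: acc = (32, 39) + (16, 3) = (16, 38)

9P = (16, 38)


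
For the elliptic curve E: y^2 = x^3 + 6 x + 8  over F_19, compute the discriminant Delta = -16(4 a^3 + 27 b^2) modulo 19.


4 a^3 + 27 b^2 = 4*6^3 + 27*8^2 = 864 + 1728 = 2592
Delta = -16 * (2592) = -41472
Delta mod 19 = 5

Delta = 5 (mod 19)


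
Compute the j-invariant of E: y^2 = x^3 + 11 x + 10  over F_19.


Delta = -16(4 a^3 + 27 b^2) mod 19 = 18
-1728 * (4 a)^3 = -1728 * (4*11)^3 mod 19 = 7
j = 7 * 18^(-1) mod 19 = 12

j = 12 (mod 19)


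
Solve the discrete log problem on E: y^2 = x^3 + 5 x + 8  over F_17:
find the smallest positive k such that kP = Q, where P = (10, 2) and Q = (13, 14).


Enumerate multiples of P until we hit Q = (13, 14):
  1P = (10, 2)
  2P = (13, 3)
  3P = (13, 14)
Match found at i = 3.

k = 3


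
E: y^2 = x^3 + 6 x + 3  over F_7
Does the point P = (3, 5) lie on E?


Check whether y^2 = x^3 + 6 x + 3 (mod 7) for (x, y) = (3, 5).
LHS: y^2 = 5^2 mod 7 = 4
RHS: x^3 + 6 x + 3 = 3^3 + 6*3 + 3 mod 7 = 6
LHS != RHS

No, not on the curve


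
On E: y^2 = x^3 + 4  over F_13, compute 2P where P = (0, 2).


Doubling: s = (3 x1^2 + a) / (2 y1)
s = (3*0^2 + 0) / (2*2) mod 13 = 0
x3 = s^2 - 2 x1 mod 13 = 0^2 - 2*0 = 0
y3 = s (x1 - x3) - y1 mod 13 = 0 * (0 - 0) - 2 = 11

2P = (0, 11)


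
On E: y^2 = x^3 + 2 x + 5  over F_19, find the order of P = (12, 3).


Compute successive multiples of P until we hit O:
  1P = (12, 3)
  2P = (0, 10)
  3P = (8, 1)
  4P = (4, 1)
  5P = (9, 12)
  6P = (7, 1)
  7P = (7, 18)
  8P = (9, 7)
  ... (continuing to 13P)
  13P = O

ord(P) = 13


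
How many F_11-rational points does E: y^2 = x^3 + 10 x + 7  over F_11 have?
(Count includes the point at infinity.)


For each x in F_11, count y with y^2 = x^3 + 10 x + 7 mod 11:
  x = 3: RHS = 9, y in [3, 8]  -> 2 point(s)
  x = 4: RHS = 1, y in [1, 10]  -> 2 point(s)
  x = 8: RHS = 5, y in [4, 7]  -> 2 point(s)
  x = 9: RHS = 1, y in [1, 10]  -> 2 point(s)
Affine points: 8. Add the point at infinity: total = 9.

#E(F_11) = 9


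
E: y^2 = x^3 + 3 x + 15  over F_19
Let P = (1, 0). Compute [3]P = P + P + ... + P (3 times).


k = 3 = 11_2 (binary, LSB first: 11)
Double-and-add from P = (1, 0):
  bit 0 = 1: acc = O + (1, 0) = (1, 0)
  bit 1 = 1: acc = (1, 0) + O = (1, 0)

3P = (1, 0)


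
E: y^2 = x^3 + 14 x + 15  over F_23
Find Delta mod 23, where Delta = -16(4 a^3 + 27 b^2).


4 a^3 + 27 b^2 = 4*14^3 + 27*15^2 = 10976 + 6075 = 17051
Delta = -16 * (17051) = -272816
Delta mod 23 = 10

Delta = 10 (mod 23)


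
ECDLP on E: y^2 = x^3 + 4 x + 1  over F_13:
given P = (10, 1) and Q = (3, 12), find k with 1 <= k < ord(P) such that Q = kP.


Enumerate multiples of P until we hit Q = (3, 12):
  1P = (10, 1)
  2P = (9, 8)
  3P = (4, 9)
  4P = (8, 5)
  5P = (12, 3)
  6P = (5, 4)
  7P = (2, 2)
  8P = (0, 1)
  9P = (3, 12)
Match found at i = 9.

k = 9


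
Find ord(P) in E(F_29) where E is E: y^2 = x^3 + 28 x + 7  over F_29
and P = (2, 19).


Compute successive multiples of P until we hit O:
  1P = (2, 19)
  2P = (0, 6)
  3P = (4, 26)
  4P = (28, 6)
  5P = (21, 5)
  6P = (1, 23)
  7P = (13, 25)
  8P = (27, 28)
  ... (continuing to 24P)
  24P = O

ord(P) = 24


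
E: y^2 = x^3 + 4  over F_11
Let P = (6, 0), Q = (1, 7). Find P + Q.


P != Q, so use the chord formula.
s = (y2 - y1) / (x2 - x1) = (7) / (6) mod 11 = 3
x3 = s^2 - x1 - x2 mod 11 = 3^2 - 6 - 1 = 2
y3 = s (x1 - x3) - y1 mod 11 = 3 * (6 - 2) - 0 = 1

P + Q = (2, 1)


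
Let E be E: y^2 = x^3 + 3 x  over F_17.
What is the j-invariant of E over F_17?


Delta = -16(4 a^3 + 27 b^2) mod 17 = 6
-1728 * (4 a)^3 = -1728 * (4*3)^3 mod 17 = 15
j = 15 * 6^(-1) mod 17 = 11

j = 11 (mod 17)


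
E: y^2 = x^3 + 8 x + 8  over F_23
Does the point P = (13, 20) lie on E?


Check whether y^2 = x^3 + 8 x + 8 (mod 23) for (x, y) = (13, 20).
LHS: y^2 = 20^2 mod 23 = 9
RHS: x^3 + 8 x + 8 = 13^3 + 8*13 + 8 mod 23 = 9
LHS = RHS

Yes, on the curve


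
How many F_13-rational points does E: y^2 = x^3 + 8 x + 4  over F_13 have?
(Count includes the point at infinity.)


For each x in F_13, count y with y^2 = x^3 + 8 x + 4 mod 13:
  x = 0: RHS = 4, y in [2, 11]  -> 2 point(s)
  x = 1: RHS = 0, y in [0]  -> 1 point(s)
  x = 3: RHS = 3, y in [4, 9]  -> 2 point(s)
  x = 4: RHS = 9, y in [3, 10]  -> 2 point(s)
  x = 5: RHS = 0, y in [0]  -> 1 point(s)
  x = 7: RHS = 0, y in [0]  -> 1 point(s)
  x = 9: RHS = 12, y in [5, 8]  -> 2 point(s)
Affine points: 11. Add the point at infinity: total = 12.

#E(F_13) = 12


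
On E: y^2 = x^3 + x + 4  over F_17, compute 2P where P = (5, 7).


Doubling: s = (3 x1^2 + a) / (2 y1)
s = (3*5^2 + 1) / (2*7) mod 17 = 3
x3 = s^2 - 2 x1 mod 17 = 3^2 - 2*5 = 16
y3 = s (x1 - x3) - y1 mod 17 = 3 * (5 - 16) - 7 = 11

2P = (16, 11)


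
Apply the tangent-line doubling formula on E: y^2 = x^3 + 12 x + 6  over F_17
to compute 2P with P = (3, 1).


Doubling: s = (3 x1^2 + a) / (2 y1)
s = (3*3^2 + 12) / (2*1) mod 17 = 11
x3 = s^2 - 2 x1 mod 17 = 11^2 - 2*3 = 13
y3 = s (x1 - x3) - y1 mod 17 = 11 * (3 - 13) - 1 = 8

2P = (13, 8)


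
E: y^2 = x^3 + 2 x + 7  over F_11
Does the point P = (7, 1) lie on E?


Check whether y^2 = x^3 + 2 x + 7 (mod 11) for (x, y) = (7, 1).
LHS: y^2 = 1^2 mod 11 = 1
RHS: x^3 + 2 x + 7 = 7^3 + 2*7 + 7 mod 11 = 1
LHS = RHS

Yes, on the curve


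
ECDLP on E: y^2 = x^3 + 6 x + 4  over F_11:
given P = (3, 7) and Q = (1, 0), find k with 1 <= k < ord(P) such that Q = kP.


Enumerate multiples of P until we hit Q = (1, 0):
  1P = (3, 7)
  2P = (5, 4)
  3P = (8, 6)
  4P = (4, 2)
  5P = (7, 2)
  6P = (6, 5)
  7P = (0, 2)
  8P = (1, 0)
Match found at i = 8.

k = 8


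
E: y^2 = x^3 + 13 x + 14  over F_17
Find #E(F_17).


For each x in F_17, count y with y^2 = x^3 + 13 x + 14 mod 17:
  x = 5: RHS = 0, y in [0]  -> 1 point(s)
  x = 6: RHS = 2, y in [6, 11]  -> 2 point(s)
  x = 8: RHS = 1, y in [1, 16]  -> 2 point(s)
  x = 11: RHS = 9, y in [3, 14]  -> 2 point(s)
  x = 13: RHS = 0, y in [0]  -> 1 point(s)
  x = 14: RHS = 16, y in [4, 13]  -> 2 point(s)
  x = 16: RHS = 0, y in [0]  -> 1 point(s)
Affine points: 11. Add the point at infinity: total = 12.

#E(F_17) = 12


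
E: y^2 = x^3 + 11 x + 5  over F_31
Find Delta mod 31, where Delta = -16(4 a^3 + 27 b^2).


4 a^3 + 27 b^2 = 4*11^3 + 27*5^2 = 5324 + 675 = 5999
Delta = -16 * (5999) = -95984
Delta mod 31 = 23

Delta = 23 (mod 31)


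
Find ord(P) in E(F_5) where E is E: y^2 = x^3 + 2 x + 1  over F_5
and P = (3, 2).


Compute successive multiples of P until we hit O:
  1P = (3, 2)
  2P = (0, 1)
  3P = (1, 2)
  4P = (1, 3)
  5P = (0, 4)
  6P = (3, 3)
  7P = O

ord(P) = 7


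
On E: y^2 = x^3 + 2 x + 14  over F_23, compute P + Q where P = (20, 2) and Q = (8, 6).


P != Q, so use the chord formula.
s = (y2 - y1) / (x2 - x1) = (4) / (11) mod 23 = 15
x3 = s^2 - x1 - x2 mod 23 = 15^2 - 20 - 8 = 13
y3 = s (x1 - x3) - y1 mod 23 = 15 * (20 - 13) - 2 = 11

P + Q = (13, 11)


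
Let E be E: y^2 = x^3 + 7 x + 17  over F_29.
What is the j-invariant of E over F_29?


Delta = -16(4 a^3 + 27 b^2) mod 29 = 27
-1728 * (4 a)^3 = -1728 * (4*7)^3 mod 29 = 17
j = 17 * 27^(-1) mod 29 = 6

j = 6 (mod 29)


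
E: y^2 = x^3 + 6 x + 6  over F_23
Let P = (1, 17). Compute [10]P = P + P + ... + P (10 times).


k = 10 = 1010_2 (binary, LSB first: 0101)
Double-and-add from P = (1, 17):
  bit 0 = 0: acc unchanged = O
  bit 1 = 1: acc = O + (0, 11) = (0, 11)
  bit 2 = 0: acc unchanged = (0, 11)
  bit 3 = 1: acc = (0, 11) + (13, 2) = (0, 12)

10P = (0, 12)


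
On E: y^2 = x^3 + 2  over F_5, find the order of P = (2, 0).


Compute successive multiples of P until we hit O:
  1P = (2, 0)
  2P = O

ord(P) = 2


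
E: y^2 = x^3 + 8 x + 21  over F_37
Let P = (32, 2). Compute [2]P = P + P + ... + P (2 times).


k = 2 = 10_2 (binary, LSB first: 01)
Double-and-add from P = (32, 2):
  bit 0 = 0: acc unchanged = O
  bit 1 = 1: acc = O + (22, 2) = (22, 2)

2P = (22, 2)


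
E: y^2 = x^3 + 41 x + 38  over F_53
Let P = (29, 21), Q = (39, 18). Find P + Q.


P != Q, so use the chord formula.
s = (y2 - y1) / (x2 - x1) = (50) / (10) mod 53 = 5
x3 = s^2 - x1 - x2 mod 53 = 5^2 - 29 - 39 = 10
y3 = s (x1 - x3) - y1 mod 53 = 5 * (29 - 10) - 21 = 21

P + Q = (10, 21)


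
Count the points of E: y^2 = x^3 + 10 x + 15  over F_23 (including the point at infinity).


For each x in F_23, count y with y^2 = x^3 + 10 x + 15 mod 23:
  x = 1: RHS = 3, y in [7, 16]  -> 2 point(s)
  x = 3: RHS = 3, y in [7, 16]  -> 2 point(s)
  x = 4: RHS = 4, y in [2, 21]  -> 2 point(s)
  x = 5: RHS = 6, y in [11, 12]  -> 2 point(s)
  x = 8: RHS = 9, y in [3, 20]  -> 2 point(s)
  x = 9: RHS = 6, y in [11, 12]  -> 2 point(s)
  x = 12: RHS = 0, y in [0]  -> 1 point(s)
  x = 14: RHS = 1, y in [1, 22]  -> 2 point(s)
  x = 16: RHS = 16, y in [4, 19]  -> 2 point(s)
  x = 18: RHS = 1, y in [1, 22]  -> 2 point(s)
  x = 19: RHS = 3, y in [7, 16]  -> 2 point(s)
  x = 20: RHS = 4, y in [2, 21]  -> 2 point(s)
  x = 22: RHS = 4, y in [2, 21]  -> 2 point(s)
Affine points: 25. Add the point at infinity: total = 26.

#E(F_23) = 26


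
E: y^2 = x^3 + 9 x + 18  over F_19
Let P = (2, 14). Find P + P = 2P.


Doubling: s = (3 x1^2 + a) / (2 y1)
s = (3*2^2 + 9) / (2*14) mod 19 = 15
x3 = s^2 - 2 x1 mod 19 = 15^2 - 2*2 = 12
y3 = s (x1 - x3) - y1 mod 19 = 15 * (2 - 12) - 14 = 7

2P = (12, 7)


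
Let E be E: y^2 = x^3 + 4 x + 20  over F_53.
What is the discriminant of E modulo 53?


4 a^3 + 27 b^2 = 4*4^3 + 27*20^2 = 256 + 10800 = 11056
Delta = -16 * (11056) = -176896
Delta mod 53 = 18

Delta = 18 (mod 53)


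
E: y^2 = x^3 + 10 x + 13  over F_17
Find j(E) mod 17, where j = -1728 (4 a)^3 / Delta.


Delta = -16(4 a^3 + 27 b^2) mod 17 = 12
-1728 * (4 a)^3 = -1728 * (4*10)^3 mod 17 = 4
j = 4 * 12^(-1) mod 17 = 6

j = 6 (mod 17)


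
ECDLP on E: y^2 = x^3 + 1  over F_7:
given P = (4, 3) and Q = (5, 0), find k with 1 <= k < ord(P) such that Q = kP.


Enumerate multiples of P until we hit Q = (5, 0):
  1P = (4, 3)
  2P = (0, 1)
  3P = (5, 0)
Match found at i = 3.

k = 3


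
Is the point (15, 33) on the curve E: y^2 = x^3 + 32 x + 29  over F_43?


Check whether y^2 = x^3 + 32 x + 29 (mod 43) for (x, y) = (15, 33).
LHS: y^2 = 33^2 mod 43 = 14
RHS: x^3 + 32 x + 29 = 15^3 + 32*15 + 29 mod 43 = 14
LHS = RHS

Yes, on the curve


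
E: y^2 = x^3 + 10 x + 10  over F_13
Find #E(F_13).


For each x in F_13, count y with y^2 = x^3 + 10 x + 10 mod 13:
  x = 0: RHS = 10, y in [6, 7]  -> 2 point(s)
  x = 2: RHS = 12, y in [5, 8]  -> 2 point(s)
  x = 4: RHS = 10, y in [6, 7]  -> 2 point(s)
  x = 5: RHS = 3, y in [4, 9]  -> 2 point(s)
  x = 6: RHS = 0, y in [0]  -> 1 point(s)
  x = 8: RHS = 4, y in [2, 11]  -> 2 point(s)
  x = 9: RHS = 10, y in [6, 7]  -> 2 point(s)
  x = 12: RHS = 12, y in [5, 8]  -> 2 point(s)
Affine points: 15. Add the point at infinity: total = 16.

#E(F_13) = 16


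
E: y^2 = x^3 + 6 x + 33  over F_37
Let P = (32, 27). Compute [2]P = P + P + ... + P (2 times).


k = 2 = 10_2 (binary, LSB first: 01)
Double-and-add from P = (32, 27):
  bit 0 = 0: acc unchanged = O
  bit 1 = 1: acc = O + (3, 35) = (3, 35)

2P = (3, 35)


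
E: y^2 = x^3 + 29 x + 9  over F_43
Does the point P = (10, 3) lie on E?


Check whether y^2 = x^3 + 29 x + 9 (mod 43) for (x, y) = (10, 3).
LHS: y^2 = 3^2 mod 43 = 9
RHS: x^3 + 29 x + 9 = 10^3 + 29*10 + 9 mod 43 = 9
LHS = RHS

Yes, on the curve


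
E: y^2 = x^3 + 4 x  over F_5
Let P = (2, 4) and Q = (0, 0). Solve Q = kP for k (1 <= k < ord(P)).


Enumerate multiples of P until we hit Q = (0, 0):
  1P = (2, 4)
  2P = (0, 0)
Match found at i = 2.

k = 2


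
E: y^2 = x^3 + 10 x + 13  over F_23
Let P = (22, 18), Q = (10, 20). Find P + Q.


P != Q, so use the chord formula.
s = (y2 - y1) / (x2 - x1) = (2) / (11) mod 23 = 19
x3 = s^2 - x1 - x2 mod 23 = 19^2 - 22 - 10 = 7
y3 = s (x1 - x3) - y1 mod 23 = 19 * (22 - 7) - 18 = 14

P + Q = (7, 14)


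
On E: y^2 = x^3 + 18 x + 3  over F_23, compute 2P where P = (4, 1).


Doubling: s = (3 x1^2 + a) / (2 y1)
s = (3*4^2 + 18) / (2*1) mod 23 = 10
x3 = s^2 - 2 x1 mod 23 = 10^2 - 2*4 = 0
y3 = s (x1 - x3) - y1 mod 23 = 10 * (4 - 0) - 1 = 16

2P = (0, 16)


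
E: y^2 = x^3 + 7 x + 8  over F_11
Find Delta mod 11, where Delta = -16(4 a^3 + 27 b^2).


4 a^3 + 27 b^2 = 4*7^3 + 27*8^2 = 1372 + 1728 = 3100
Delta = -16 * (3100) = -49600
Delta mod 11 = 10

Delta = 10 (mod 11)


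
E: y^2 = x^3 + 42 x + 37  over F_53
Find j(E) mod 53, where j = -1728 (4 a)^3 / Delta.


Delta = -16(4 a^3 + 27 b^2) mod 53 = 32
-1728 * (4 a)^3 = -1728 * (4*42)^3 mod 53 = 45
j = 45 * 32^(-1) mod 53 = 13

j = 13 (mod 53)


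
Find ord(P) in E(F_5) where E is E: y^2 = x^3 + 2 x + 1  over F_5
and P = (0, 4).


Compute successive multiples of P until we hit O:
  1P = (0, 4)
  2P = (1, 2)
  3P = (3, 2)
  4P = (3, 3)
  5P = (1, 3)
  6P = (0, 1)
  7P = O

ord(P) = 7


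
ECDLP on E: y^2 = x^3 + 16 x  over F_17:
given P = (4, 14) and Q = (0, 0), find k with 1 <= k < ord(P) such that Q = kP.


Enumerate multiples of P until we hit Q = (0, 0):
  1P = (4, 14)
  2P = (0, 0)
Match found at i = 2.

k = 2


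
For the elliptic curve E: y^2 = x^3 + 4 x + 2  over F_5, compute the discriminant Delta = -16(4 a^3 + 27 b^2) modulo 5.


4 a^3 + 27 b^2 = 4*4^3 + 27*2^2 = 256 + 108 = 364
Delta = -16 * (364) = -5824
Delta mod 5 = 1

Delta = 1 (mod 5)


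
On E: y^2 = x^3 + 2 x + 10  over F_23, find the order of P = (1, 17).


Compute successive multiples of P until we hit O:
  1P = (1, 17)
  2P = (6, 10)
  3P = (6, 13)
  4P = (1, 6)
  5P = O

ord(P) = 5


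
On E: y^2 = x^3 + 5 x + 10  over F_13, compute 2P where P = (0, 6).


Doubling: s = (3 x1^2 + a) / (2 y1)
s = (3*0^2 + 5) / (2*6) mod 13 = 8
x3 = s^2 - 2 x1 mod 13 = 8^2 - 2*0 = 12
y3 = s (x1 - x3) - y1 mod 13 = 8 * (0 - 12) - 6 = 2

2P = (12, 2)


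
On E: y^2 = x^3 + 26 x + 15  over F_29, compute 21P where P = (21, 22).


k = 21 = 10101_2 (binary, LSB first: 10101)
Double-and-add from P = (21, 22):
  bit 0 = 1: acc = O + (21, 22) = (21, 22)
  bit 1 = 0: acc unchanged = (21, 22)
  bit 2 = 1: acc = (21, 22) + (20, 3) = (1, 10)
  bit 3 = 0: acc unchanged = (1, 10)
  bit 4 = 1: acc = (1, 10) + (3, 2) = (12, 5)

21P = (12, 5)


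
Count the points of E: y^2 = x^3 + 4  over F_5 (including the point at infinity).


For each x in F_5, count y with y^2 = x^3 + 0 x + 4 mod 5:
  x = 0: RHS = 4, y in [2, 3]  -> 2 point(s)
  x = 1: RHS = 0, y in [0]  -> 1 point(s)
  x = 3: RHS = 1, y in [1, 4]  -> 2 point(s)
Affine points: 5. Add the point at infinity: total = 6.

#E(F_5) = 6


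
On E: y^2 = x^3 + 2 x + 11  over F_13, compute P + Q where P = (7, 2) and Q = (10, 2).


P != Q, so use the chord formula.
s = (y2 - y1) / (x2 - x1) = (0) / (3) mod 13 = 0
x3 = s^2 - x1 - x2 mod 13 = 0^2 - 7 - 10 = 9
y3 = s (x1 - x3) - y1 mod 13 = 0 * (7 - 9) - 2 = 11

P + Q = (9, 11)


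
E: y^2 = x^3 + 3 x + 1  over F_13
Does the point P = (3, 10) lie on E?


Check whether y^2 = x^3 + 3 x + 1 (mod 13) for (x, y) = (3, 10).
LHS: y^2 = 10^2 mod 13 = 9
RHS: x^3 + 3 x + 1 = 3^3 + 3*3 + 1 mod 13 = 11
LHS != RHS

No, not on the curve


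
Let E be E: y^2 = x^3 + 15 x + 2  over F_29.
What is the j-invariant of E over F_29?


Delta = -16(4 a^3 + 27 b^2) mod 29 = 4
-1728 * (4 a)^3 = -1728 * (4*15)^3 mod 29 = 9
j = 9 * 4^(-1) mod 29 = 24

j = 24 (mod 29)


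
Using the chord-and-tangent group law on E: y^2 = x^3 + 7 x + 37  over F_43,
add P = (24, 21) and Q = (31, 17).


P != Q, so use the chord formula.
s = (y2 - y1) / (x2 - x1) = (39) / (7) mod 43 = 24
x3 = s^2 - x1 - x2 mod 43 = 24^2 - 24 - 31 = 5
y3 = s (x1 - x3) - y1 mod 43 = 24 * (24 - 5) - 21 = 5

P + Q = (5, 5)


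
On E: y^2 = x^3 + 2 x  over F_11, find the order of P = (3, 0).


Compute successive multiples of P until we hit O:
  1P = (3, 0)
  2P = O

ord(P) = 2


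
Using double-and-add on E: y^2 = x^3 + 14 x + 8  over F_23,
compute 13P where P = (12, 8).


k = 13 = 1101_2 (binary, LSB first: 1011)
Double-and-add from P = (12, 8):
  bit 0 = 1: acc = O + (12, 8) = (12, 8)
  bit 1 = 0: acc unchanged = (12, 8)
  bit 2 = 1: acc = (12, 8) + (7, 14) = (22, 4)
  bit 3 = 1: acc = (22, 4) + (9, 9) = (21, 8)

13P = (21, 8)


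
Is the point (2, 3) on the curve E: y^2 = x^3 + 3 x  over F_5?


Check whether y^2 = x^3 + 3 x + 0 (mod 5) for (x, y) = (2, 3).
LHS: y^2 = 3^2 mod 5 = 4
RHS: x^3 + 3 x + 0 = 2^3 + 3*2 + 0 mod 5 = 4
LHS = RHS

Yes, on the curve


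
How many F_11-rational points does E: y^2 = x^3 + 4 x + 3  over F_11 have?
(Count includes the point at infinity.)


For each x in F_11, count y with y^2 = x^3 + 4 x + 3 mod 11:
  x = 0: RHS = 3, y in [5, 6]  -> 2 point(s)
  x = 3: RHS = 9, y in [3, 8]  -> 2 point(s)
  x = 5: RHS = 5, y in [4, 7]  -> 2 point(s)
  x = 6: RHS = 1, y in [1, 10]  -> 2 point(s)
  x = 7: RHS = 0, y in [0]  -> 1 point(s)
  x = 9: RHS = 9, y in [3, 8]  -> 2 point(s)
  x = 10: RHS = 9, y in [3, 8]  -> 2 point(s)
Affine points: 13. Add the point at infinity: total = 14.

#E(F_11) = 14


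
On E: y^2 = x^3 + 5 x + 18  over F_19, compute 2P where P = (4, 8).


Doubling: s = (3 x1^2 + a) / (2 y1)
s = (3*4^2 + 5) / (2*8) mod 19 = 14
x3 = s^2 - 2 x1 mod 19 = 14^2 - 2*4 = 17
y3 = s (x1 - x3) - y1 mod 19 = 14 * (4 - 17) - 8 = 0

2P = (17, 0)


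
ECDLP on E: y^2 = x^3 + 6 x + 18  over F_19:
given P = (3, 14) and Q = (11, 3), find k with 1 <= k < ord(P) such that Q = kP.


Enumerate multiples of P until we hit Q = (11, 3):
  1P = (3, 14)
  2P = (18, 7)
  3P = (7, 17)
  4P = (6, 17)
  5P = (11, 16)
  6P = (11, 3)
Match found at i = 6.

k = 6


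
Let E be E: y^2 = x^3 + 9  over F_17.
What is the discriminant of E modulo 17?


4 a^3 + 27 b^2 = 4*0^3 + 27*9^2 = 0 + 2187 = 2187
Delta = -16 * (2187) = -34992
Delta mod 17 = 11

Delta = 11 (mod 17)


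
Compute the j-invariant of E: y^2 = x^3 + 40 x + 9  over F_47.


Delta = -16(4 a^3 + 27 b^2) mod 47 = 26
-1728 * (4 a)^3 = -1728 * (4*40)^3 mod 47 = 14
j = 14 * 26^(-1) mod 47 = 15

j = 15 (mod 47)


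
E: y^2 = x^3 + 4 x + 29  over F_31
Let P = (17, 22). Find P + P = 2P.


Doubling: s = (3 x1^2 + a) / (2 y1)
s = (3*17^2 + 4) / (2*22) mod 31 = 5
x3 = s^2 - 2 x1 mod 31 = 5^2 - 2*17 = 22
y3 = s (x1 - x3) - y1 mod 31 = 5 * (17 - 22) - 22 = 15

2P = (22, 15)


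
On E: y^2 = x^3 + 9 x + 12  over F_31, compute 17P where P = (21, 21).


k = 17 = 10001_2 (binary, LSB first: 10001)
Double-and-add from P = (21, 21):
  bit 0 = 1: acc = O + (21, 21) = (21, 21)
  bit 1 = 0: acc unchanged = (21, 21)
  bit 2 = 0: acc unchanged = (21, 21)
  bit 3 = 0: acc unchanged = (21, 21)
  bit 4 = 1: acc = (21, 21) + (3, 29) = (16, 25)

17P = (16, 25)


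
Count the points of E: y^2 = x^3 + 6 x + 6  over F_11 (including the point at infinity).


For each x in F_11, count y with y^2 = x^3 + 6 x + 6 mod 11:
  x = 2: RHS = 4, y in [2, 9]  -> 2 point(s)
  x = 6: RHS = 5, y in [4, 7]  -> 2 point(s)
  x = 8: RHS = 5, y in [4, 7]  -> 2 point(s)
Affine points: 6. Add the point at infinity: total = 7.

#E(F_11) = 7


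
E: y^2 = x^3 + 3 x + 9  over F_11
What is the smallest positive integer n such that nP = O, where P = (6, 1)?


Compute successive multiples of P until we hit O:
  1P = (6, 1)
  2P = (2, 1)
  3P = (3, 10)
  4P = (0, 3)
  5P = (10, 4)
  6P = (10, 7)
  7P = (0, 8)
  8P = (3, 1)
  ... (continuing to 11P)
  11P = O

ord(P) = 11


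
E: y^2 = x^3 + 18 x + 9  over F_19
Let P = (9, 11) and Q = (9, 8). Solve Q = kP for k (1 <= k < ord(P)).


Enumerate multiples of P until we hit Q = (9, 8):
  1P = (9, 11)
  2P = (8, 0)
  3P = (9, 8)
Match found at i = 3.

k = 3


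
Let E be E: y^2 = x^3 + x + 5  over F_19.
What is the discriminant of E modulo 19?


4 a^3 + 27 b^2 = 4*1^3 + 27*5^2 = 4 + 675 = 679
Delta = -16 * (679) = -10864
Delta mod 19 = 4

Delta = 4 (mod 19)


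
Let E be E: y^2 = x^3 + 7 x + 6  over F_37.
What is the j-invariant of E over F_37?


Delta = -16(4 a^3 + 27 b^2) mod 37 = 14
-1728 * (4 a)^3 = -1728 * (4*7)^3 mod 37 = 10
j = 10 * 14^(-1) mod 37 = 6

j = 6 (mod 37)


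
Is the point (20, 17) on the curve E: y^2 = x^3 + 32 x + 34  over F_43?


Check whether y^2 = x^3 + 32 x + 34 (mod 43) for (x, y) = (20, 17).
LHS: y^2 = 17^2 mod 43 = 31
RHS: x^3 + 32 x + 34 = 20^3 + 32*20 + 34 mod 43 = 31
LHS = RHS

Yes, on the curve


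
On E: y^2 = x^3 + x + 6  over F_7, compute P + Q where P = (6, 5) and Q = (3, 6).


P != Q, so use the chord formula.
s = (y2 - y1) / (x2 - x1) = (1) / (4) mod 7 = 2
x3 = s^2 - x1 - x2 mod 7 = 2^2 - 6 - 3 = 2
y3 = s (x1 - x3) - y1 mod 7 = 2 * (6 - 2) - 5 = 3

P + Q = (2, 3)


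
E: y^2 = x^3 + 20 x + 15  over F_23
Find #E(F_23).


For each x in F_23, count y with y^2 = x^3 + 20 x + 15 mod 23:
  x = 1: RHS = 13, y in [6, 17]  -> 2 point(s)
  x = 6: RHS = 6, y in [11, 12]  -> 2 point(s)
  x = 9: RHS = 4, y in [2, 21]  -> 2 point(s)
  x = 11: RHS = 2, y in [5, 18]  -> 2 point(s)
  x = 14: RHS = 3, y in [7, 16]  -> 2 point(s)
  x = 17: RHS = 1, y in [1, 22]  -> 2 point(s)
  x = 19: RHS = 9, y in [3, 20]  -> 2 point(s)
  x = 21: RHS = 13, y in [6, 17]  -> 2 point(s)
Affine points: 16. Add the point at infinity: total = 17.

#E(F_23) = 17


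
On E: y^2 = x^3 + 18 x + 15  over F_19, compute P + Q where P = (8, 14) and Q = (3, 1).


P != Q, so use the chord formula.
s = (y2 - y1) / (x2 - x1) = (6) / (14) mod 19 = 14
x3 = s^2 - x1 - x2 mod 19 = 14^2 - 8 - 3 = 14
y3 = s (x1 - x3) - y1 mod 19 = 14 * (8 - 14) - 14 = 16

P + Q = (14, 16)


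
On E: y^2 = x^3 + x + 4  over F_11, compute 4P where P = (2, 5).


k = 4 = 100_2 (binary, LSB first: 001)
Double-and-add from P = (2, 5):
  bit 0 = 0: acc unchanged = O
  bit 1 = 0: acc unchanged = O
  bit 2 = 1: acc = O + (9, 4) = (9, 4)

4P = (9, 4)


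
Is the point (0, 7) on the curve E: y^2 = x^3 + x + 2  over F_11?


Check whether y^2 = x^3 + 1 x + 2 (mod 11) for (x, y) = (0, 7).
LHS: y^2 = 7^2 mod 11 = 5
RHS: x^3 + 1 x + 2 = 0^3 + 1*0 + 2 mod 11 = 2
LHS != RHS

No, not on the curve


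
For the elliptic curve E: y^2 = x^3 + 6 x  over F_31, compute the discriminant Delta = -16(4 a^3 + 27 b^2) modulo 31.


4 a^3 + 27 b^2 = 4*6^3 + 27*0^2 = 864 + 0 = 864
Delta = -16 * (864) = -13824
Delta mod 31 = 2

Delta = 2 (mod 31)


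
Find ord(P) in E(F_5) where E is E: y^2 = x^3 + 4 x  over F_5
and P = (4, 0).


Compute successive multiples of P until we hit O:
  1P = (4, 0)
  2P = O

ord(P) = 2


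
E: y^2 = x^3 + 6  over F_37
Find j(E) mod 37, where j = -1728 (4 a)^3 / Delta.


Delta = -16(4 a^3 + 27 b^2) mod 37 = 25
-1728 * (4 a)^3 = -1728 * (4*0)^3 mod 37 = 0
j = 0 * 25^(-1) mod 37 = 0

j = 0 (mod 37)


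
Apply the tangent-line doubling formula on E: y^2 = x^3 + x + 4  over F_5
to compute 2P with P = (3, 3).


Doubling: s = (3 x1^2 + a) / (2 y1)
s = (3*3^2 + 1) / (2*3) mod 5 = 3
x3 = s^2 - 2 x1 mod 5 = 3^2 - 2*3 = 3
y3 = s (x1 - x3) - y1 mod 5 = 3 * (3 - 3) - 3 = 2

2P = (3, 2)


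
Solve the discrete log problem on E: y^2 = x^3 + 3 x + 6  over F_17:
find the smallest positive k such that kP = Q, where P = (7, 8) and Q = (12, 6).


Enumerate multiples of P until we hit Q = (12, 6):
  1P = (7, 8)
  2P = (12, 11)
  3P = (14, 15)
  4P = (14, 2)
  5P = (12, 6)
Match found at i = 5.

k = 5


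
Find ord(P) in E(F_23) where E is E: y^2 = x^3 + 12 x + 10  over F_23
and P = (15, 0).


Compute successive multiples of P until we hit O:
  1P = (15, 0)
  2P = O

ord(P) = 2


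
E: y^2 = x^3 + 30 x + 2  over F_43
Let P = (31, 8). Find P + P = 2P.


Doubling: s = (3 x1^2 + a) / (2 y1)
s = (3*31^2 + 30) / (2*8) mod 43 = 2
x3 = s^2 - 2 x1 mod 43 = 2^2 - 2*31 = 28
y3 = s (x1 - x3) - y1 mod 43 = 2 * (31 - 28) - 8 = 41

2P = (28, 41)


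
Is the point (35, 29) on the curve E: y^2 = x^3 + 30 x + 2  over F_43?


Check whether y^2 = x^3 + 30 x + 2 (mod 43) for (x, y) = (35, 29).
LHS: y^2 = 29^2 mod 43 = 24
RHS: x^3 + 30 x + 2 = 35^3 + 30*35 + 2 mod 43 = 24
LHS = RHS

Yes, on the curve


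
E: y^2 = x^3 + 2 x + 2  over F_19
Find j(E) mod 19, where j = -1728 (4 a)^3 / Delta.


Delta = -16(4 a^3 + 27 b^2) mod 19 = 2
-1728 * (4 a)^3 = -1728 * (4*2)^3 mod 19 = 18
j = 18 * 2^(-1) mod 19 = 9

j = 9 (mod 19)


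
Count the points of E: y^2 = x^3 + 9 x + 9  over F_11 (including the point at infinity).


For each x in F_11, count y with y^2 = x^3 + 9 x + 9 mod 11:
  x = 0: RHS = 9, y in [3, 8]  -> 2 point(s)
  x = 5: RHS = 3, y in [5, 6]  -> 2 point(s)
  x = 6: RHS = 4, y in [2, 9]  -> 2 point(s)
  x = 9: RHS = 5, y in [4, 7]  -> 2 point(s)
Affine points: 8. Add the point at infinity: total = 9.

#E(F_11) = 9


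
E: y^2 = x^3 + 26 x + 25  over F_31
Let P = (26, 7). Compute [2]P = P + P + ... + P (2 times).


k = 2 = 10_2 (binary, LSB first: 01)
Double-and-add from P = (26, 7):
  bit 0 = 0: acc unchanged = O
  bit 1 = 1: acc = O + (4, 10) = (4, 10)

2P = (4, 10)


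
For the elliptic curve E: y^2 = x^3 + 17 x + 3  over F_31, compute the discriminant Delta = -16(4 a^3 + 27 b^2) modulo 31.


4 a^3 + 27 b^2 = 4*17^3 + 27*3^2 = 19652 + 243 = 19895
Delta = -16 * (19895) = -318320
Delta mod 31 = 19

Delta = 19 (mod 31)


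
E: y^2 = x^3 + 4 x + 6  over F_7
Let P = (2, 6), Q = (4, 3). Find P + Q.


P != Q, so use the chord formula.
s = (y2 - y1) / (x2 - x1) = (4) / (2) mod 7 = 2
x3 = s^2 - x1 - x2 mod 7 = 2^2 - 2 - 4 = 5
y3 = s (x1 - x3) - y1 mod 7 = 2 * (2 - 5) - 6 = 2

P + Q = (5, 2)


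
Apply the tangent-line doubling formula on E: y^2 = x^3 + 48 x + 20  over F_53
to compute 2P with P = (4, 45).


Doubling: s = (3 x1^2 + a) / (2 y1)
s = (3*4^2 + 48) / (2*45) mod 53 = 47
x3 = s^2 - 2 x1 mod 53 = 47^2 - 2*4 = 28
y3 = s (x1 - x3) - y1 mod 53 = 47 * (4 - 28) - 45 = 46

2P = (28, 46)


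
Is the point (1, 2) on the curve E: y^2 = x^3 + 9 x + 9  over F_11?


Check whether y^2 = x^3 + 9 x + 9 (mod 11) for (x, y) = (1, 2).
LHS: y^2 = 2^2 mod 11 = 4
RHS: x^3 + 9 x + 9 = 1^3 + 9*1 + 9 mod 11 = 8
LHS != RHS

No, not on the curve


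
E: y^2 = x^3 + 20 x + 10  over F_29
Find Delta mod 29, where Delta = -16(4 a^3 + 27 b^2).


4 a^3 + 27 b^2 = 4*20^3 + 27*10^2 = 32000 + 2700 = 34700
Delta = -16 * (34700) = -555200
Delta mod 29 = 5

Delta = 5 (mod 29)


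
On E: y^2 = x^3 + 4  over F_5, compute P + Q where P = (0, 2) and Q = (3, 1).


P != Q, so use the chord formula.
s = (y2 - y1) / (x2 - x1) = (4) / (3) mod 5 = 3
x3 = s^2 - x1 - x2 mod 5 = 3^2 - 0 - 3 = 1
y3 = s (x1 - x3) - y1 mod 5 = 3 * (0 - 1) - 2 = 0

P + Q = (1, 0)


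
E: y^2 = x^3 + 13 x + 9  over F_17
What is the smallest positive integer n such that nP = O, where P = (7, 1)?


Compute successive multiples of P until we hit O:
  1P = (7, 1)
  2P = (11, 2)
  3P = (15, 14)
  4P = (8, 8)
  5P = (0, 14)
  6P = (2, 14)
  7P = (10, 0)
  8P = (2, 3)
  ... (continuing to 14P)
  14P = O

ord(P) = 14


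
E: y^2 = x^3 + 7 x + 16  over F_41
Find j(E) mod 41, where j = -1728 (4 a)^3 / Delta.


Delta = -16(4 a^3 + 27 b^2) mod 41 = 9
-1728 * (4 a)^3 = -1728 * (4*7)^3 mod 41 = 21
j = 21 * 9^(-1) mod 41 = 16

j = 16 (mod 41)


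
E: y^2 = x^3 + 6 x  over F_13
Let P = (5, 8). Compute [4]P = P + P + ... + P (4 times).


k = 4 = 100_2 (binary, LSB first: 001)
Double-and-add from P = (5, 8):
  bit 0 = 0: acc unchanged = O
  bit 1 = 0: acc unchanged = O
  bit 2 = 1: acc = O + (9, 4) = (9, 4)

4P = (9, 4)


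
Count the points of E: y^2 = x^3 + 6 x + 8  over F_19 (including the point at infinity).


For each x in F_19, count y with y^2 = x^3 + 6 x + 8 mod 19:
  x = 2: RHS = 9, y in [3, 16]  -> 2 point(s)
  x = 4: RHS = 1, y in [1, 18]  -> 2 point(s)
  x = 5: RHS = 11, y in [7, 12]  -> 2 point(s)
  x = 8: RHS = 17, y in [6, 13]  -> 2 point(s)
  x = 10: RHS = 4, y in [2, 17]  -> 2 point(s)
  x = 14: RHS = 5, y in [9, 10]  -> 2 point(s)
  x = 16: RHS = 1, y in [1, 18]  -> 2 point(s)
  x = 17: RHS = 7, y in [8, 11]  -> 2 point(s)
  x = 18: RHS = 1, y in [1, 18]  -> 2 point(s)
Affine points: 18. Add the point at infinity: total = 19.

#E(F_19) = 19


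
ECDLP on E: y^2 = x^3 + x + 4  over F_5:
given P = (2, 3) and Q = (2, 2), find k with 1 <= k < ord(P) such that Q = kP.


Enumerate multiples of P until we hit Q = (2, 2):
  1P = (2, 3)
  2P = (0, 3)
  3P = (3, 2)
  4P = (1, 1)
  5P = (1, 4)
  6P = (3, 3)
  7P = (0, 2)
  8P = (2, 2)
Match found at i = 8.

k = 8


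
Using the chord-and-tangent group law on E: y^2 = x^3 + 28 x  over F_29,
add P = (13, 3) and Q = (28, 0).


P != Q, so use the chord formula.
s = (y2 - y1) / (x2 - x1) = (26) / (15) mod 29 = 23
x3 = s^2 - x1 - x2 mod 29 = 23^2 - 13 - 28 = 24
y3 = s (x1 - x3) - y1 mod 29 = 23 * (13 - 24) - 3 = 5

P + Q = (24, 5)


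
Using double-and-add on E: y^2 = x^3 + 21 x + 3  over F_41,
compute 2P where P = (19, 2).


k = 2 = 10_2 (binary, LSB first: 01)
Double-and-add from P = (19, 2):
  bit 0 = 0: acc unchanged = O
  bit 1 = 1: acc = O + (1, 5) = (1, 5)

2P = (1, 5)


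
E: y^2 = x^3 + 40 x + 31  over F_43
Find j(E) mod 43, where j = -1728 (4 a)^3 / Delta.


Delta = -16(4 a^3 + 27 b^2) mod 43 = 21
-1728 * (4 a)^3 = -1728 * (4*40)^3 mod 43 = 21
j = 21 * 21^(-1) mod 43 = 1

j = 1 (mod 43)


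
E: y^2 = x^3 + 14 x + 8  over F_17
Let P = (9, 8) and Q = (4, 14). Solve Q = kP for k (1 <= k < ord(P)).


Enumerate multiples of P until we hit Q = (4, 14):
  1P = (9, 8)
  2P = (3, 14)
  3P = (6, 6)
  4P = (10, 14)
  5P = (0, 12)
  6P = (4, 3)
  7P = (5, 13)
  8P = (12, 0)
  9P = (5, 4)
  10P = (4, 14)
Match found at i = 10.

k = 10


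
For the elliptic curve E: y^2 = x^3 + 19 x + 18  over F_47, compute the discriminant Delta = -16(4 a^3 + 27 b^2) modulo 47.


4 a^3 + 27 b^2 = 4*19^3 + 27*18^2 = 27436 + 8748 = 36184
Delta = -16 * (36184) = -578944
Delta mod 47 = 2

Delta = 2 (mod 47)


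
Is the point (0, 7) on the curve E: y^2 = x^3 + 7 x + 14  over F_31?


Check whether y^2 = x^3 + 7 x + 14 (mod 31) for (x, y) = (0, 7).
LHS: y^2 = 7^2 mod 31 = 18
RHS: x^3 + 7 x + 14 = 0^3 + 7*0 + 14 mod 31 = 14
LHS != RHS

No, not on the curve


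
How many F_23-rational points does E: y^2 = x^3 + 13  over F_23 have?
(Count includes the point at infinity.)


For each x in F_23, count y with y^2 = x^3 + 0 x + 13 mod 23:
  x = 0: RHS = 13, y in [6, 17]  -> 2 point(s)
  x = 4: RHS = 8, y in [10, 13]  -> 2 point(s)
  x = 5: RHS = 0, y in [0]  -> 1 point(s)
  x = 9: RHS = 6, y in [11, 12]  -> 2 point(s)
  x = 10: RHS = 1, y in [1, 22]  -> 2 point(s)
  x = 12: RHS = 16, y in [4, 19]  -> 2 point(s)
  x = 13: RHS = 2, y in [5, 18]  -> 2 point(s)
  x = 17: RHS = 4, y in [2, 21]  -> 2 point(s)
  x = 18: RHS = 3, y in [7, 16]  -> 2 point(s)
  x = 19: RHS = 18, y in [8, 15]  -> 2 point(s)
  x = 20: RHS = 9, y in [3, 20]  -> 2 point(s)
  x = 22: RHS = 12, y in [9, 14]  -> 2 point(s)
Affine points: 23. Add the point at infinity: total = 24.

#E(F_23) = 24


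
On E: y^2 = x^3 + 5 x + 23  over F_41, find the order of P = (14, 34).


Compute successive multiples of P until we hit O:
  1P = (14, 34)
  2P = (23, 28)
  3P = (9, 31)
  4P = (20, 28)
  5P = (8, 1)
  6P = (39, 13)
  7P = (28, 4)
  8P = (22, 30)
  ... (continuing to 22P)
  22P = O

ord(P) = 22


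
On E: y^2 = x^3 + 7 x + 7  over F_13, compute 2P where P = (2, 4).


Doubling: s = (3 x1^2 + a) / (2 y1)
s = (3*2^2 + 7) / (2*4) mod 13 = 4
x3 = s^2 - 2 x1 mod 13 = 4^2 - 2*2 = 12
y3 = s (x1 - x3) - y1 mod 13 = 4 * (2 - 12) - 4 = 8

2P = (12, 8)


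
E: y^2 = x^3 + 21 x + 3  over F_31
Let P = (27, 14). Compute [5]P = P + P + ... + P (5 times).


k = 5 = 101_2 (binary, LSB first: 101)
Double-and-add from P = (27, 14):
  bit 0 = 1: acc = O + (27, 14) = (27, 14)
  bit 1 = 0: acc unchanged = (27, 14)
  bit 2 = 1: acc = (27, 14) + (5, 27) = (3, 0)

5P = (3, 0)


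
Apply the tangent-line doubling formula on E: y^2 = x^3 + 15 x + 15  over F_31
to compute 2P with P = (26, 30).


Doubling: s = (3 x1^2 + a) / (2 y1)
s = (3*26^2 + 15) / (2*30) mod 31 = 17
x3 = s^2 - 2 x1 mod 31 = 17^2 - 2*26 = 20
y3 = s (x1 - x3) - y1 mod 31 = 17 * (26 - 20) - 30 = 10

2P = (20, 10)


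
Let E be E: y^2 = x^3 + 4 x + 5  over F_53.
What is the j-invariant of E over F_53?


Delta = -16(4 a^3 + 27 b^2) mod 53 = 50
-1728 * (4 a)^3 = -1728 * (4*4)^3 mod 53 = 50
j = 50 * 50^(-1) mod 53 = 1

j = 1 (mod 53)


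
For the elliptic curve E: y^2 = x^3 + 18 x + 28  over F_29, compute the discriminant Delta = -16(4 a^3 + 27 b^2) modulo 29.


4 a^3 + 27 b^2 = 4*18^3 + 27*28^2 = 23328 + 21168 = 44496
Delta = -16 * (44496) = -711936
Delta mod 29 = 14

Delta = 14 (mod 29)


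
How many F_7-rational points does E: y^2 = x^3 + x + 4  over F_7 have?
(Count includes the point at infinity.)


For each x in F_7, count y with y^2 = x^3 + 1 x + 4 mod 7:
  x = 0: RHS = 4, y in [2, 5]  -> 2 point(s)
  x = 2: RHS = 0, y in [0]  -> 1 point(s)
  x = 4: RHS = 2, y in [3, 4]  -> 2 point(s)
  x = 5: RHS = 1, y in [1, 6]  -> 2 point(s)
  x = 6: RHS = 2, y in [3, 4]  -> 2 point(s)
Affine points: 9. Add the point at infinity: total = 10.

#E(F_7) = 10


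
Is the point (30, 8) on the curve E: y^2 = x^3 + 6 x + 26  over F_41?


Check whether y^2 = x^3 + 6 x + 26 (mod 41) for (x, y) = (30, 8).
LHS: y^2 = 8^2 mod 41 = 23
RHS: x^3 + 6 x + 26 = 30^3 + 6*30 + 26 mod 41 = 23
LHS = RHS

Yes, on the curve


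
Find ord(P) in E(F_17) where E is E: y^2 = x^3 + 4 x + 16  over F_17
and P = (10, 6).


Compute successive multiples of P until we hit O:
  1P = (10, 6)
  2P = (6, 16)
  3P = (3, 2)
  4P = (13, 2)
  5P = (9, 4)
  6P = (2, 10)
  7P = (1, 15)
  8P = (7, 8)
  ... (continuing to 24P)
  24P = O

ord(P) = 24


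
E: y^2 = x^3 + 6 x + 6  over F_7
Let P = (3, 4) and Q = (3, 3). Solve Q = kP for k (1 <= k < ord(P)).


Enumerate multiples of P until we hit Q = (3, 3):
  1P = (3, 4)
  2P = (5, 0)
  3P = (3, 3)
Match found at i = 3.

k = 3
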